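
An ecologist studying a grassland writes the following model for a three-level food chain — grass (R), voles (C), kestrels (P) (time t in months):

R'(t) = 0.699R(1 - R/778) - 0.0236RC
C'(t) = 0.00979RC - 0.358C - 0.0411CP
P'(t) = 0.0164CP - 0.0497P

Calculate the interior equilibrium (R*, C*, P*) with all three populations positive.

From dP/dt = 0: 0.0164C* = 0.0497, so C* = 3.03.
From dR/dt = 0: 0.699(1 - R*/778) = 0.0236·3.03, giving R* = 778·(1 - 0.102) = 698.
From dC/dt = 0: 0.00979·698 - 0.358 = 0.0411P*, so P* = 6.48/0.0411 = 158.

R* ≈ 698, C* ≈ 3.03, P* ≈ 158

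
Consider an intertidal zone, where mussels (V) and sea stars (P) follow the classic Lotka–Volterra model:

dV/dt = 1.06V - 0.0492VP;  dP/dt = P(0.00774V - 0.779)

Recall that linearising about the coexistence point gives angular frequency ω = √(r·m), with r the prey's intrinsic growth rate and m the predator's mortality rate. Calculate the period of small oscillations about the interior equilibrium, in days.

T ≈ 6.91 days

Here r = 1.06 and m = 0.779, so r·m = 0.826.
ω = √0.826 = 0.909 per day, hence T = 2π/ω ≈ 6.91 days.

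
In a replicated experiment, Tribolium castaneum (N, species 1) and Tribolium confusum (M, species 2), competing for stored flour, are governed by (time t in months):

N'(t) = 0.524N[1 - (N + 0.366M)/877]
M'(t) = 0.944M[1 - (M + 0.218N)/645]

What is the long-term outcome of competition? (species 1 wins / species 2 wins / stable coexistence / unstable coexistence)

Compare the nullcline intercepts: K1/α12 = 877/0.366 = 2400 > K2 = 645; K2/α21 = 645/0.218 = 2960 > K1 = 877.
Since both inequalities hold, each species can invade when rare, so the interior equilibrium is stable.

stable coexistence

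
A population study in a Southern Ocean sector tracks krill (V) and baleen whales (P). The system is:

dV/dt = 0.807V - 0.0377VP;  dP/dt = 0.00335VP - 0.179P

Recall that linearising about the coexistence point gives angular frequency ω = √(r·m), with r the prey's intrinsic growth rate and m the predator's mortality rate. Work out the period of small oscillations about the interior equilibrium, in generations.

T ≈ 16.5 generations

Here r = 0.807 and m = 0.179, so r·m = 0.144.
ω = √0.144 = 0.38 per generation, hence T = 2π/ω ≈ 16.5 generations.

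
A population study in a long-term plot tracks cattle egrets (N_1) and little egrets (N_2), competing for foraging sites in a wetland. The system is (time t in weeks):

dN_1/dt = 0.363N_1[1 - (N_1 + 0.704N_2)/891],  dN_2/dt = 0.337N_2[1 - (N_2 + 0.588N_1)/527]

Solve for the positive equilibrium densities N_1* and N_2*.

N_1* ≈ 887, N_2* ≈ 5.28

Setting both brackets to zero gives the nullclines N_1 + 0.704N_2 = 891 and 0.588N_1 + N_2 = 527.
Substituting N_2 = 527 - 0.588N_1 into the first: N_1(1 - 0.704·0.588) = 891 - 0.704·527.
So N_1* = 520/0.586 = 887, and then N_2* = 527 - 0.588·887 = 5.28.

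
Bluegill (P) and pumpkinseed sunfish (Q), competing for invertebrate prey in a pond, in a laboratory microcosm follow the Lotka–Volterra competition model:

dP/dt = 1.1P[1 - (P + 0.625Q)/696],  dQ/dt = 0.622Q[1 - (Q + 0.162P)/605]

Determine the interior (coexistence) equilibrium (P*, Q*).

P* ≈ 354, Q* ≈ 548

Setting both brackets to zero gives the nullclines P + 0.625Q = 696 and 0.162P + Q = 605.
Substituting Q = 605 - 0.162P into the first: P(1 - 0.625·0.162) = 696 - 0.625·605.
So P* = 318/0.899 = 354, and then Q* = 605 - 0.162·354 = 548.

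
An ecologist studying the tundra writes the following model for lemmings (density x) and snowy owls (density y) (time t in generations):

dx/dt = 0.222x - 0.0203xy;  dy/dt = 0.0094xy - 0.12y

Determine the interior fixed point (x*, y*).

x* ≈ 12.8, y* ≈ 10.9

Set dy/dt = 0 with y > 0: 0.0094x - 0.12 = 0, so x* = 0.12/0.0094 = 12.8.
Set dx/dt = 0 with x > 0: 0.222 - 0.0203y = 0, so y* = 0.222/0.0203 = 10.9.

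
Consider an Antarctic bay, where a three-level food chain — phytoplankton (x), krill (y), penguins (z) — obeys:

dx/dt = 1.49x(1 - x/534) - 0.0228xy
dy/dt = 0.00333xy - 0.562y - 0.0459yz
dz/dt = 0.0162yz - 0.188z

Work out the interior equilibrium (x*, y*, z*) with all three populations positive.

From dz/dt = 0: 0.0162y* = 0.188, so y* = 11.6.
From dx/dt = 0: 1.49(1 - x*/534) = 0.0228·11.6, giving x* = 534·(1 - 0.178) = 439.
From dy/dt = 0: 0.00333·439 - 0.562 = 0.0459z*, so z* = 0.9/0.0459 = 19.6.

x* ≈ 439, y* ≈ 11.6, z* ≈ 19.6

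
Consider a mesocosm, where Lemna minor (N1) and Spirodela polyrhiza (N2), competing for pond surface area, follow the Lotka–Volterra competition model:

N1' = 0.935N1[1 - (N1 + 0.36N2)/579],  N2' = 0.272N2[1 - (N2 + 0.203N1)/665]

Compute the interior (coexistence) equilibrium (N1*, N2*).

N1* ≈ 366, N2* ≈ 591

Setting both brackets to zero gives the nullclines N1 + 0.36N2 = 579 and 0.203N1 + N2 = 665.
Substituting N2 = 665 - 0.203N1 into the first: N1(1 - 0.36·0.203) = 579 - 0.36·665.
So N1* = 340/0.927 = 366, and then N2* = 665 - 0.203·366 = 591.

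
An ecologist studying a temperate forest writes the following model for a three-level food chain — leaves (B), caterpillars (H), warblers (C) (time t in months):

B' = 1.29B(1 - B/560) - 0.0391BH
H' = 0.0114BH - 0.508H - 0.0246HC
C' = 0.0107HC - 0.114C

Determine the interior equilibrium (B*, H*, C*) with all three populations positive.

From dC/dt = 0: 0.0107H* = 0.114, so H* = 10.7.
From dB/dt = 0: 1.29(1 - B*/560) = 0.0391·10.7, giving B* = 560·(1 - 0.323) = 379.
From dH/dt = 0: 0.0114·379 - 0.508 = 0.0246C*, so C* = 3.81/0.0246 = 155.

B* ≈ 379, H* ≈ 10.7, C* ≈ 155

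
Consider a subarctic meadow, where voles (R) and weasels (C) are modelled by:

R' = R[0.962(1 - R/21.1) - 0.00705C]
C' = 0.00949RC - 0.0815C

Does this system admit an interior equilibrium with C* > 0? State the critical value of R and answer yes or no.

Threshold R = 8.59; K > 8.59, so yes, the predator persists.

The predator equation gives dC/dt > 0 only when R > 0.0815/0.00949 = 8.59.
Without the predator, R → K = 21.1. Since 21.1 > 8.59, the predator can invade and persist.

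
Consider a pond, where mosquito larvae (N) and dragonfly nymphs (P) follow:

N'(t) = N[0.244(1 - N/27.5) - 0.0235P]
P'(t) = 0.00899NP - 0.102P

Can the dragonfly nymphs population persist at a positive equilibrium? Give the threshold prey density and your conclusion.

Threshold N = 11.3; K > 11.3, so yes, the predator persists.

The predator equation gives dP/dt > 0 only when N > 0.102/0.00899 = 11.3.
Without the predator, N → K = 27.5. Since 27.5 > 11.3, the predator can invade and persist.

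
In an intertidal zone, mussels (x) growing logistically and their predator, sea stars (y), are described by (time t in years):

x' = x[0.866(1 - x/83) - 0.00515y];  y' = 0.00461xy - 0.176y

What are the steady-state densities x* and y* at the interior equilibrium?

From dy/dt = 0 with y > 0: 0.00461x* = 0.176, so x* = 38.2.
Substitute into dx/dt = 0: 0.866(1 - 38.2/83) = 0.00515y*.
The bracket is 0.54, giving y* = 0.468/0.00515 = 90.8.

x* ≈ 38.2, y* ≈ 90.8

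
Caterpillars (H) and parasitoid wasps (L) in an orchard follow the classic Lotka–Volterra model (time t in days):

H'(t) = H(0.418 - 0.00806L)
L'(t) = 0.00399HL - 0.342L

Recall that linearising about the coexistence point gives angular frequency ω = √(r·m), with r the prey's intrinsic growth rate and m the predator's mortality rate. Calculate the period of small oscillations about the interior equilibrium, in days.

Here r = 0.418 and m = 0.342, so r·m = 0.143.
ω = √0.143 = 0.378 per day, hence T = 2π/ω ≈ 16.6 days.

T ≈ 16.6 days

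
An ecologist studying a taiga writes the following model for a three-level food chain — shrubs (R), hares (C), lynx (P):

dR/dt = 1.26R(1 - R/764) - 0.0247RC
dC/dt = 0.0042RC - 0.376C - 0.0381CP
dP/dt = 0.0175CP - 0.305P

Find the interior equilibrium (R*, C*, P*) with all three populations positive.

R* ≈ 503, C* ≈ 17.4, P* ≈ 45.6

From dP/dt = 0: 0.0175C* = 0.305, so C* = 17.4.
From dR/dt = 0: 1.26(1 - R*/764) = 0.0247·17.4, giving R* = 764·(1 - 0.342) = 503.
From dC/dt = 0: 0.0042·503 - 0.376 = 0.0381P*, so P* = 1.74/0.0381 = 45.6.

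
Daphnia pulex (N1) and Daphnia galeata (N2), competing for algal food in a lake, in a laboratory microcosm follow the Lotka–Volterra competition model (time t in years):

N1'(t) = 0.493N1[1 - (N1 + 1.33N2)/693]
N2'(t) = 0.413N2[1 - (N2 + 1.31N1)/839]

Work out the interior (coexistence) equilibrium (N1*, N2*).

Setting both brackets to zero gives the nullclines N1 + 1.33N2 = 693 and 1.31N1 + N2 = 839.
Substituting N2 = 839 - 1.31N1 into the first: N1(1 - 1.33·1.31) = 693 - 1.33·839.
So N1* = -423/-0.742 = 570, and then N2* = 839 - 1.31·570 = 92.7.

N1* ≈ 570, N2* ≈ 92.7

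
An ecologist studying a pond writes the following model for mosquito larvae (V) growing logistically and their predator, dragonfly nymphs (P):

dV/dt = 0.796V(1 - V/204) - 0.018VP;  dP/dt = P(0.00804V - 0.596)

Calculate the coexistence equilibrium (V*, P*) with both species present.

V* ≈ 74.1, P* ≈ 28.2

From dP/dt = 0 with P > 0: 0.00804V* = 0.596, so V* = 74.1.
Substitute into dV/dt = 0: 0.796(1 - 74.1/204) = 0.018P*.
The bracket is 0.637, giving P* = 0.507/0.018 = 28.2.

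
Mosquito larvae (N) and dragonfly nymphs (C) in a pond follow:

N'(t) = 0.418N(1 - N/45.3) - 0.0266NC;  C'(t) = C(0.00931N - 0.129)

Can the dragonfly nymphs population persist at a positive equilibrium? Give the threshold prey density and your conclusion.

The predator equation gives dC/dt > 0 only when N > 0.129/0.00931 = 13.9.
Without the predator, N → K = 45.3. Since 45.3 > 13.9, the predator can invade and persist.

Threshold N = 13.9; K > 13.9, so yes, the predator persists.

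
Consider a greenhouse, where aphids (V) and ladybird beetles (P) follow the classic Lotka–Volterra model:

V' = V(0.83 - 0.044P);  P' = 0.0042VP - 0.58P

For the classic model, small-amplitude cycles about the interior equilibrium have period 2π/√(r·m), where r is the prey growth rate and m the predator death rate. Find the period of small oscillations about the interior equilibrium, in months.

T ≈ 9.06 months

Here r = 0.83 and m = 0.58, so r·m = 0.481.
ω = √0.481 = 0.694 per month, hence T = 2π/ω ≈ 9.06 months.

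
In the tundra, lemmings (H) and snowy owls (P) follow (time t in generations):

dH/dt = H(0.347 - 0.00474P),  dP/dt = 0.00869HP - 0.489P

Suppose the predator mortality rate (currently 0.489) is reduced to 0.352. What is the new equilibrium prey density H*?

At the interior fixed point, setting dP/dt = 0 with P > 0 fixes H* = (predator death rate)/(HP coefficient) — independent of the other coefficients.
With the change, H* = 0.352/0.00869 = 40.5; it falls from 56.3.

H* ≈ 40.5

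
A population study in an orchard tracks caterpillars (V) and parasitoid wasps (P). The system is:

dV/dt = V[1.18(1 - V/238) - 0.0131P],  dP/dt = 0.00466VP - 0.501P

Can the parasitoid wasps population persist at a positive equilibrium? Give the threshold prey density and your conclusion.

The predator equation gives dP/dt > 0 only when V > 0.501/0.00466 = 108.
Without the predator, V → K = 238. Since 238 > 108, the predator can invade and persist.

Threshold V = 108; K > 108, so yes, the predator persists.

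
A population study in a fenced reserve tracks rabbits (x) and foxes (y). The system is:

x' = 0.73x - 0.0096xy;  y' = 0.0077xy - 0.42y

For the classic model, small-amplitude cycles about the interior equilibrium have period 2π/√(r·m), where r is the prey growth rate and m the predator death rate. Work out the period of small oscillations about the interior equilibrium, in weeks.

Here r = 0.73 and m = 0.42, so r·m = 0.307.
ω = √0.307 = 0.554 per week, hence T = 2π/ω ≈ 11.3 weeks.

T ≈ 11.3 weeks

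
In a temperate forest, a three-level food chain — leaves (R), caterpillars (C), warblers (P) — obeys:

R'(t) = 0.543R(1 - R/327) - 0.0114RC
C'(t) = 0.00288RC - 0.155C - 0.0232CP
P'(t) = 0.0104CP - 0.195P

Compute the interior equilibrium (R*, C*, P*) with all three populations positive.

R* ≈ 198, C* ≈ 18.8, P* ≈ 17.9

From dP/dt = 0: 0.0104C* = 0.195, so C* = 18.8.
From dR/dt = 0: 0.543(1 - R*/327) = 0.0114·18.8, giving R* = 327·(1 - 0.394) = 198.
From dC/dt = 0: 0.00288·198 - 0.155 = 0.0232P*, so P* = 0.416/0.0232 = 17.9.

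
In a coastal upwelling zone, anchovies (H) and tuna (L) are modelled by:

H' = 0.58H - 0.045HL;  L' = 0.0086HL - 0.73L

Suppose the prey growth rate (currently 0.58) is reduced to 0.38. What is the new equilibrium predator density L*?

At the interior fixed point, setting dH/dt = 0 with H > 0 fixes L* = (prey growth rate)/(HL coefficient) — independent of the other coefficients.
With the change, L* = 0.38/0.045 = 8.44; it falls from 12.9.

L* ≈ 8.44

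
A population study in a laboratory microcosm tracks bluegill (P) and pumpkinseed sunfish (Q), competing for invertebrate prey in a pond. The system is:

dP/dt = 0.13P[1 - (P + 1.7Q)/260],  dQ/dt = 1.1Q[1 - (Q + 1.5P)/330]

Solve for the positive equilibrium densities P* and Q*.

P* ≈ 194, Q* ≈ 38.7

Setting both brackets to zero gives the nullclines P + 1.7Q = 260 and 1.5P + Q = 330.
Substituting Q = 330 - 1.5P into the first: P(1 - 1.7·1.5) = 260 - 1.7·330.
So P* = -301/-1.55 = 194, and then Q* = 330 - 1.5·194 = 38.7.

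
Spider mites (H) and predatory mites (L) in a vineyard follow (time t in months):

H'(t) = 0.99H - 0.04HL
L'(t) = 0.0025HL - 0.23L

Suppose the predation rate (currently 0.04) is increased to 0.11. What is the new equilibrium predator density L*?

L* ≈ 9

At the interior fixed point, setting dH/dt = 0 with H > 0 fixes L* = (prey growth rate)/(HL coefficient) — independent of the other coefficients.
With the change, L* = 0.99/0.11 = 9; it falls from 24.8.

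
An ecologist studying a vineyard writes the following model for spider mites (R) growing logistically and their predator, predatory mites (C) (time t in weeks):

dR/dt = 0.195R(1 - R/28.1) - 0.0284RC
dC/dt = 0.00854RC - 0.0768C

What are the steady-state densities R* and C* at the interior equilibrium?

R* ≈ 8.99, C* ≈ 4.67

From dC/dt = 0 with C > 0: 0.00854R* = 0.0768, so R* = 8.99.
Substitute into dR/dt = 0: 0.195(1 - 8.99/28.1) = 0.0284C*.
The bracket is 0.68, giving C* = 0.133/0.0284 = 4.67.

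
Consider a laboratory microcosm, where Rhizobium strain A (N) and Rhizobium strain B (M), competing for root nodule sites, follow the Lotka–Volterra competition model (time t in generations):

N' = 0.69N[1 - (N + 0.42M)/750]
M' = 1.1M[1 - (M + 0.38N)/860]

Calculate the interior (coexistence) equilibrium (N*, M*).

N* ≈ 463, M* ≈ 684

Setting both brackets to zero gives the nullclines N + 0.42M = 750 and 0.38N + M = 860.
Substituting M = 860 - 0.38N into the first: N(1 - 0.42·0.38) = 750 - 0.42·860.
So N* = 389/0.84 = 463, and then M* = 860 - 0.38·463 = 684.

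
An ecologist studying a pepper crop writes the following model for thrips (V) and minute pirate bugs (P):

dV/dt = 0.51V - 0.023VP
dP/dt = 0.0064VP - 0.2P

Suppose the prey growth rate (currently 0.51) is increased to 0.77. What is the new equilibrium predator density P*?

P* ≈ 33.5

At the interior fixed point, setting dV/dt = 0 with V > 0 fixes P* = (prey growth rate)/(VP coefficient) — independent of the other coefficients.
With the change, P* = 0.77/0.023 = 33.5; it rises from 22.2.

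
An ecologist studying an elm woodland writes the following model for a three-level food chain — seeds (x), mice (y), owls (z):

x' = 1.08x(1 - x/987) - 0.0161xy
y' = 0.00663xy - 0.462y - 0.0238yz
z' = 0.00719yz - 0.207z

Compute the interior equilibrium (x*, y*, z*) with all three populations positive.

From dz/dt = 0: 0.00719y* = 0.207, so y* = 28.8.
From dx/dt = 0: 1.08(1 - x*/987) = 0.0161·28.8, giving x* = 987·(1 - 0.429) = 563.
From dy/dt = 0: 0.00663·563 - 0.462 = 0.0238z*, so z* = 3.27/0.0238 = 138.

x* ≈ 563, y* ≈ 28.8, z* ≈ 138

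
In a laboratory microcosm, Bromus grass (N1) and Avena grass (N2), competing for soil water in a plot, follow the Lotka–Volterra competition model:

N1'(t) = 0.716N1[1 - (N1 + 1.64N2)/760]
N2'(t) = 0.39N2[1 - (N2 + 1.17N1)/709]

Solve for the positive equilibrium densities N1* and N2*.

N1* ≈ 438, N2* ≈ 196

Setting both brackets to zero gives the nullclines N1 + 1.64N2 = 760 and 1.17N1 + N2 = 709.
Substituting N2 = 709 - 1.17N1 into the first: N1(1 - 1.64·1.17) = 760 - 1.64·709.
So N1* = -403/-0.919 = 438, and then N2* = 709 - 1.17·438 = 196.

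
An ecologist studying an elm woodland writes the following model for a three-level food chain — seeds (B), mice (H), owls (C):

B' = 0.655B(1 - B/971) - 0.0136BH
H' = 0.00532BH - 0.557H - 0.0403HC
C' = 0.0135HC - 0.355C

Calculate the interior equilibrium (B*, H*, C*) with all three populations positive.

From dC/dt = 0: 0.0135H* = 0.355, so H* = 26.3.
From dB/dt = 0: 0.655(1 - B*/971) = 0.0136·26.3, giving B* = 971·(1 - 0.546) = 441.
From dH/dt = 0: 0.00532·441 - 0.557 = 0.0403C*, so C* = 1.79/0.0403 = 44.4.

B* ≈ 441, H* ≈ 26.3, C* ≈ 44.4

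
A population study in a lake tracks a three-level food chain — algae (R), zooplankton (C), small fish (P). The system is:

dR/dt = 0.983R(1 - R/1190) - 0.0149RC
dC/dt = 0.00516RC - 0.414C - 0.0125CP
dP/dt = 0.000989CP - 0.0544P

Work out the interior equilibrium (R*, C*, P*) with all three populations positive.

From dP/dt = 0: 0.000989C* = 0.0544, so C* = 55.
From dR/dt = 0: 0.983(1 - R*/1190) = 0.0149·55, giving R* = 1190·(1 - 0.834) = 198.
From dC/dt = 0: 0.00516·198 - 0.414 = 0.0125P*, so P* = 0.607/0.0125 = 48.5.

R* ≈ 198, C* ≈ 55, P* ≈ 48.5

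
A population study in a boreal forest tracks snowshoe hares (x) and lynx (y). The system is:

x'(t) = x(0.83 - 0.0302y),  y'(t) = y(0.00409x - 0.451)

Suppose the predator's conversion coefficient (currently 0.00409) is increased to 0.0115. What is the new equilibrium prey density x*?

At the interior fixed point, setting dy/dt = 0 with y > 0 fixes x* = (predator death rate)/(xy coefficient) — independent of the other coefficients.
With the change, x* = 0.451/0.0115 = 39.2; it falls from 110.

x* ≈ 39.2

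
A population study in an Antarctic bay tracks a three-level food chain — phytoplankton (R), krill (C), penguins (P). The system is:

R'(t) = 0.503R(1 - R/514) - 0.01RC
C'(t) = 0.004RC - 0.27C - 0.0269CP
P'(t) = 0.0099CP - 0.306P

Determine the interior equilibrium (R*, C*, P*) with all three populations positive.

R* ≈ 198, C* ≈ 30.9, P* ≈ 19.4

From dP/dt = 0: 0.0099C* = 0.306, so C* = 30.9.
From dR/dt = 0: 0.503(1 - R*/514) = 0.01·30.9, giving R* = 514·(1 - 0.614) = 198.
From dC/dt = 0: 0.004·198 - 0.27 = 0.0269P*, so P* = 0.523/0.0269 = 19.4.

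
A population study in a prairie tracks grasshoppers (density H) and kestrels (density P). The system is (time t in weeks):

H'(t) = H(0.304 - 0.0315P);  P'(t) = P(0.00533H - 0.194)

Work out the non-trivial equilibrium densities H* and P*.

Set dP/dt = 0 with P > 0: 0.00533H - 0.194 = 0, so H* = 0.194/0.00533 = 36.4.
Set dH/dt = 0 with H > 0: 0.304 - 0.0315P = 0, so P* = 0.304/0.0315 = 9.65.

H* ≈ 36.4, P* ≈ 9.65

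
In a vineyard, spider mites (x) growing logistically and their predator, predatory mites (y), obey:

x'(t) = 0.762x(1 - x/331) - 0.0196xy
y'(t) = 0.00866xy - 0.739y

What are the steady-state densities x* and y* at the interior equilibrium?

x* ≈ 85.3, y* ≈ 28.9

From dy/dt = 0 with y > 0: 0.00866x* = 0.739, so x* = 85.3.
Substitute into dx/dt = 0: 0.762(1 - 85.3/331) = 0.0196y*.
The bracket is 0.742, giving y* = 0.566/0.0196 = 28.9.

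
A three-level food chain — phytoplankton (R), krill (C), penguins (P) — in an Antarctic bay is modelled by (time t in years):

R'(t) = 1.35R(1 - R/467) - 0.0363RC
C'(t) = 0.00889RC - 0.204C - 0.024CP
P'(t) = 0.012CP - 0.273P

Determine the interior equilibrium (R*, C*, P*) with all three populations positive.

From dP/dt = 0: 0.012C* = 0.273, so C* = 22.8.
From dR/dt = 0: 1.35(1 - R*/467) = 0.0363·22.8, giving R* = 467·(1 - 0.612) = 181.
From dC/dt = 0: 0.00889·181 - 0.204 = 0.024P*, so P* = 1.41/0.024 = 58.7.

R* ≈ 181, C* ≈ 22.8, P* ≈ 58.7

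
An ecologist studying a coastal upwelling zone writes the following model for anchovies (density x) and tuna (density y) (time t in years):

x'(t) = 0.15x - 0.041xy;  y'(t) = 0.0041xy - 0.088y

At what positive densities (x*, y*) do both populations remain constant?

Set dy/dt = 0 with y > 0: 0.0041x - 0.088 = 0, so x* = 0.088/0.0041 = 21.5.
Set dx/dt = 0 with x > 0: 0.15 - 0.041y = 0, so y* = 0.15/0.041 = 3.66.

x* ≈ 21.5, y* ≈ 3.66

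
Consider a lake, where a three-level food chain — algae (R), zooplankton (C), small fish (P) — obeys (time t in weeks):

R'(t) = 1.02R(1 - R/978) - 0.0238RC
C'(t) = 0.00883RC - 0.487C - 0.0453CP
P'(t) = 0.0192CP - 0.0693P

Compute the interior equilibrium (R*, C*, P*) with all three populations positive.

From dP/dt = 0: 0.0192C* = 0.0693, so C* = 3.61.
From dR/dt = 0: 1.02(1 - R*/978) = 0.0238·3.61, giving R* = 978·(1 - 0.0842) = 896.
From dC/dt = 0: 0.00883·896 - 0.487 = 0.0453P*, so P* = 7.42/0.0453 = 164.

R* ≈ 896, C* ≈ 3.61, P* ≈ 164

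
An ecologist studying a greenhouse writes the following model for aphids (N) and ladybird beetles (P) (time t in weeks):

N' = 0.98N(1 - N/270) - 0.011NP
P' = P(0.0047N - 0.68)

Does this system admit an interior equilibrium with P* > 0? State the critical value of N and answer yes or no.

The predator equation gives dP/dt > 0 only when N > 0.68/0.0047 = 145.
Without the predator, N → K = 270. Since 270 > 145, the predator can invade and persist.

Threshold N = 145; K > 145, so yes, the predator persists.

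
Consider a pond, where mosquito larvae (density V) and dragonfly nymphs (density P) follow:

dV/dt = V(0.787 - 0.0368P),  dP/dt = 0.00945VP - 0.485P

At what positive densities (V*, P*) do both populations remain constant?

Set dP/dt = 0 with P > 0: 0.00945V - 0.485 = 0, so V* = 0.485/0.00945 = 51.3.
Set dV/dt = 0 with V > 0: 0.787 - 0.0368P = 0, so P* = 0.787/0.0368 = 21.4.

V* ≈ 51.3, P* ≈ 21.4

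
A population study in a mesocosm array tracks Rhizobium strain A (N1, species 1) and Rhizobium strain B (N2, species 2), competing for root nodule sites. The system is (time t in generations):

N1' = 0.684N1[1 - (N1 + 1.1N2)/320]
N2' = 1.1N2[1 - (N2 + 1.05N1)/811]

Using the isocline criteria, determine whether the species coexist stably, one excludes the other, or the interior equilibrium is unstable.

Compare the nullcline intercepts: K1/α12 = 320/1.1 = 291 < K2 = 811; K2/α21 = 811/1.05 = 772 > K1 = 320.
Since the inequalities point opposite ways, species 2 can invade but species 1 cannot.

species 2 excludes species 1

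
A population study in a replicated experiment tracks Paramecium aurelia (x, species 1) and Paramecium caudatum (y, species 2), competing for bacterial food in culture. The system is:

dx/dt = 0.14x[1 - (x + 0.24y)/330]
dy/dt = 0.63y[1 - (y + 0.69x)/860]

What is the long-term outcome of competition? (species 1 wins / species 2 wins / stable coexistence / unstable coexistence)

stable coexistence

Compare the nullcline intercepts: K1/α12 = 330/0.24 = 1380 > K2 = 860; K2/α21 = 860/0.69 = 1250 > K1 = 330.
Since both inequalities hold, each species can invade when rare, so the interior equilibrium is stable.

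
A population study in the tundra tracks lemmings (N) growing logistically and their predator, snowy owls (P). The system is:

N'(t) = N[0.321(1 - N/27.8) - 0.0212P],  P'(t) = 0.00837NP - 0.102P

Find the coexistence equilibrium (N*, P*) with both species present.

N* ≈ 12.2, P* ≈ 8.5

From dP/dt = 0 with P > 0: 0.00837N* = 0.102, so N* = 12.2.
Substitute into dN/dt = 0: 0.321(1 - 12.2/27.8) = 0.0212P*.
The bracket is 0.562, giving P* = 0.18/0.0212 = 8.5.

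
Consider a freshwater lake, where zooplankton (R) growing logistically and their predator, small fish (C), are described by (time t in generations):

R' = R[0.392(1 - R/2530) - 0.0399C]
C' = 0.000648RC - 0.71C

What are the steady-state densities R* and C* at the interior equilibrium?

From dC/dt = 0 with C > 0: 0.000648R* = 0.71, so R* = 1100.
Substitute into dR/dt = 0: 0.392(1 - 1100/2530) = 0.0399C*.
The bracket is 0.567, giving C* = 0.222/0.0399 = 5.57.

R* ≈ 1100, C* ≈ 5.57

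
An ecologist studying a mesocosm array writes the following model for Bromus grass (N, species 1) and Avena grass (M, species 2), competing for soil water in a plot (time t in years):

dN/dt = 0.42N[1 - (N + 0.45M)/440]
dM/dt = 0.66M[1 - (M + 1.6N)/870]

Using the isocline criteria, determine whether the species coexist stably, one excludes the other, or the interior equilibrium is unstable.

Compare the nullcline intercepts: K1/α12 = 440/0.45 = 978 > K2 = 870; K2/α21 = 870/1.6 = 544 > K1 = 440.
Since both inequalities hold, each species can invade when rare, so the interior equilibrium is stable.

stable coexistence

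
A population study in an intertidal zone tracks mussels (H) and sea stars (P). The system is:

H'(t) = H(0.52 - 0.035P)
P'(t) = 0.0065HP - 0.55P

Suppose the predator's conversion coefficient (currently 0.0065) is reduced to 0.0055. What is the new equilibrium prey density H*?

At the interior fixed point, setting dP/dt = 0 with P > 0 fixes H* = (predator death rate)/(HP coefficient) — independent of the other coefficients.
With the change, H* = 0.55/0.0055 = 100; it rises from 84.6.

H* ≈ 100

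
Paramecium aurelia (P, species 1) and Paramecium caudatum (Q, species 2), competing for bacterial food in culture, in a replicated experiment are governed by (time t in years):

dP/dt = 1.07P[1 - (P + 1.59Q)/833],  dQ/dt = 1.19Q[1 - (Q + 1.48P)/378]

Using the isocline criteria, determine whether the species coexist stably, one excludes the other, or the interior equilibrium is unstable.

species 1 excludes species 2

Compare the nullcline intercepts: K1/α12 = 833/1.59 = 524 > K2 = 378; K2/α21 = 378/1.48 = 255 < K1 = 833.
Since the inequalities point opposite ways, species 1 can invade but species 2 cannot.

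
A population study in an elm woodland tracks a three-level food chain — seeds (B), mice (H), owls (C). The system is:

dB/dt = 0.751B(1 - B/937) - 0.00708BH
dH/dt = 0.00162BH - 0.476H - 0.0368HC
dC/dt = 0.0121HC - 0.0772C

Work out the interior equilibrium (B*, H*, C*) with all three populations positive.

B* ≈ 881, H* ≈ 6.38, C* ≈ 25.8

From dC/dt = 0: 0.0121H* = 0.0772, so H* = 6.38.
From dB/dt = 0: 0.751(1 - B*/937) = 0.00708·6.38, giving B* = 937·(1 - 0.0601) = 881.
From dH/dt = 0: 0.00162·881 - 0.476 = 0.0368C*, so C* = 0.951/0.0368 = 25.8.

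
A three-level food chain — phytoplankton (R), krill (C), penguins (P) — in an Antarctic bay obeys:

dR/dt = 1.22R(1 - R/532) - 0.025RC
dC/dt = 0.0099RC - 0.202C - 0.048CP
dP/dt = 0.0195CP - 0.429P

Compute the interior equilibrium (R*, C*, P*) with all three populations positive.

R* ≈ 292, C* ≈ 22, P* ≈ 56.1

From dP/dt = 0: 0.0195C* = 0.429, so C* = 22.
From dR/dt = 0: 1.22(1 - R*/532) = 0.025·22, giving R* = 532·(1 - 0.451) = 292.
From dC/dt = 0: 0.0099·292 - 0.202 = 0.048P*, so P* = 2.69/0.048 = 56.1.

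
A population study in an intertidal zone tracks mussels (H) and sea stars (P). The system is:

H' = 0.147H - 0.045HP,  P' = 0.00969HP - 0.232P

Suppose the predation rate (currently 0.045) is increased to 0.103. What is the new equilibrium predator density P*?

At the interior fixed point, setting dH/dt = 0 with H > 0 fixes P* = (prey growth rate)/(HP coefficient) — independent of the other coefficients.
With the change, P* = 0.147/0.103 = 1.43; it falls from 3.27.

P* ≈ 1.43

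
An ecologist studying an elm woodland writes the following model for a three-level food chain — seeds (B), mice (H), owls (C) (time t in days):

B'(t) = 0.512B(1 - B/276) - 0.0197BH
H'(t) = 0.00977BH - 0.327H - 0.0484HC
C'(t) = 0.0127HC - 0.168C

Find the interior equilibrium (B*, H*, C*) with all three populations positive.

From dC/dt = 0: 0.0127H* = 0.168, so H* = 13.2.
From dB/dt = 0: 0.512(1 - B*/276) = 0.0197·13.2, giving B* = 276·(1 - 0.509) = 136.
From dH/dt = 0: 0.00977·136 - 0.327 = 0.0484C*, so C* = 0.997/0.0484 = 20.6.

B* ≈ 136, H* ≈ 13.2, C* ≈ 20.6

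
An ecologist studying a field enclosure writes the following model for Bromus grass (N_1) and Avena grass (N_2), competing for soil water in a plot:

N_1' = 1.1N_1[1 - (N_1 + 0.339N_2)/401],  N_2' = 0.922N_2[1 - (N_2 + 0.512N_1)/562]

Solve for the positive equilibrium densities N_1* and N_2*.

Setting both brackets to zero gives the nullclines N_1 + 0.339N_2 = 401 and 0.512N_1 + N_2 = 562.
Substituting N_2 = 562 - 0.512N_1 into the first: N_1(1 - 0.339·0.512) = 401 - 0.339·562.
So N_1* = 210/0.826 = 255, and then N_2* = 562 - 0.512·255 = 432.

N_1* ≈ 255, N_2* ≈ 432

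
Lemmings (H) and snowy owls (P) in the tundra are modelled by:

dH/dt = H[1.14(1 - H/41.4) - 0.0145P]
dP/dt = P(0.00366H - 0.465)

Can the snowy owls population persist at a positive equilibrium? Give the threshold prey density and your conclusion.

The predator equation gives dP/dt > 0 only when H > 0.465/0.00366 = 127.
Without the predator, H → K = 41.4. Since 41.4 < 127, the predator cannot invade.

Threshold H = 127; K < 127, so no, the predator goes extinct.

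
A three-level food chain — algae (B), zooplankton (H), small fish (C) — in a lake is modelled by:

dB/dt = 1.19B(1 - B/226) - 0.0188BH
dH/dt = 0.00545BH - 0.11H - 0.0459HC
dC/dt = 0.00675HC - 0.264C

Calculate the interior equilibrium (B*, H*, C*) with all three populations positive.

B* ≈ 86.4, H* ≈ 39.1, C* ≈ 7.86

From dC/dt = 0: 0.00675H* = 0.264, so H* = 39.1.
From dB/dt = 0: 1.19(1 - B*/226) = 0.0188·39.1, giving B* = 226·(1 - 0.618) = 86.4.
From dH/dt = 0: 0.00545·86.4 - 0.11 = 0.0459C*, so C* = 0.361/0.0459 = 7.86.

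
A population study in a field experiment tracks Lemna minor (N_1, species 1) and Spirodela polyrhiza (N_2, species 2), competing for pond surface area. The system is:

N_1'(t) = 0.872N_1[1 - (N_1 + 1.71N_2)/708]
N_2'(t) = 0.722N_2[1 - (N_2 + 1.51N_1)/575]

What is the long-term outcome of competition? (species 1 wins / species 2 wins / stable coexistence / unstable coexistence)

Compare the nullcline intercepts: K1/α12 = 708/1.71 = 414 < K2 = 575; K2/α21 = 575/1.51 = 381 < K1 = 708.
Since both are reversed, neither can invade when rare; the interior point is a saddle.

unstable coexistence (outcome depends on initial conditions)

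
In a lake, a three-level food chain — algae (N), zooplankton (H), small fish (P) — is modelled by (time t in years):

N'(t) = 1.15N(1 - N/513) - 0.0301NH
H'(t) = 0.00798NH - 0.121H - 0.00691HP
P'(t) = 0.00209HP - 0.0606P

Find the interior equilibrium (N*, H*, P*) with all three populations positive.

From dP/dt = 0: 0.00209H* = 0.0606, so H* = 29.
From dN/dt = 0: 1.15(1 - N*/513) = 0.0301·29, giving N* = 513·(1 - 0.759) = 124.
From dH/dt = 0: 0.00798·124 - 0.121 = 0.00691P*, so P* = 0.866/0.00691 = 125.

N* ≈ 124, H* ≈ 29, P* ≈ 125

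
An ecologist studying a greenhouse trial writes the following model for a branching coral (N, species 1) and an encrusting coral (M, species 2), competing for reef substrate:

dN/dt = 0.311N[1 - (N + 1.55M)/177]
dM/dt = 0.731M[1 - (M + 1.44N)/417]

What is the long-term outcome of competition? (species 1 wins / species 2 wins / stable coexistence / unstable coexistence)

Compare the nullcline intercepts: K1/α12 = 177/1.55 = 114 < K2 = 417; K2/α21 = 417/1.44 = 290 > K1 = 177.
Since the inequalities point opposite ways, species 2 can invade but species 1 cannot.

species 2 excludes species 1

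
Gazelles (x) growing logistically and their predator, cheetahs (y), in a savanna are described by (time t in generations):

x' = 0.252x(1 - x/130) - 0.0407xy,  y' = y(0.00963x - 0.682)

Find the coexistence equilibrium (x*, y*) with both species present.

x* ≈ 70.8, y* ≈ 2.82

From dy/dt = 0 with y > 0: 0.00963x* = 0.682, so x* = 70.8.
Substitute into dx/dt = 0: 0.252(1 - 70.8/130) = 0.0407y*.
The bracket is 0.455, giving y* = 0.115/0.0407 = 2.82.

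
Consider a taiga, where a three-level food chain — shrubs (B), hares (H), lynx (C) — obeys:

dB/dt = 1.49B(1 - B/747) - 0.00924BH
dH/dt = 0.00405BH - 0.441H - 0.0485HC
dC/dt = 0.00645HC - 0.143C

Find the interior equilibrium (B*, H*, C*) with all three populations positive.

From dC/dt = 0: 0.00645H* = 0.143, so H* = 22.2.
From dB/dt = 0: 1.49(1 - B*/747) = 0.00924·22.2, giving B* = 747·(1 - 0.137) = 644.
From dH/dt = 0: 0.00405·644 - 0.441 = 0.0485C*, so C* = 2.17/0.0485 = 44.7.

B* ≈ 644, H* ≈ 22.2, C* ≈ 44.7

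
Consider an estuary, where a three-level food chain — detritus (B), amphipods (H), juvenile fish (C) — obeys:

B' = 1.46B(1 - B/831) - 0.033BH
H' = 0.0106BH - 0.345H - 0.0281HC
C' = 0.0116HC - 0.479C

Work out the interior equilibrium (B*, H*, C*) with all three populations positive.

From dC/dt = 0: 0.0116H* = 0.479, so H* = 41.3.
From dB/dt = 0: 1.46(1 - B*/831) = 0.033·41.3, giving B* = 831·(1 - 0.933) = 55.4.
From dH/dt = 0: 0.0106·55.4 - 0.345 = 0.0281C*, so C* = 0.242/0.0281 = 8.62.

B* ≈ 55.4, H* ≈ 41.3, C* ≈ 8.62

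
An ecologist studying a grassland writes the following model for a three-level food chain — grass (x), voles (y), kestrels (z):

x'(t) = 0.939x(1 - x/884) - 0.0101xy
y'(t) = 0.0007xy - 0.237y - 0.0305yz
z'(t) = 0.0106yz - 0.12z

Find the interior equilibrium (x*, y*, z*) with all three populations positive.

x* ≈ 776, y* ≈ 11.3, z* ≈ 10

From dz/dt = 0: 0.0106y* = 0.12, so y* = 11.3.
From dx/dt = 0: 0.939(1 - x*/884) = 0.0101·11.3, giving x* = 884·(1 - 0.122) = 776.
From dy/dt = 0: 0.0007·776 - 0.237 = 0.0305z*, so z* = 0.306/0.0305 = 10.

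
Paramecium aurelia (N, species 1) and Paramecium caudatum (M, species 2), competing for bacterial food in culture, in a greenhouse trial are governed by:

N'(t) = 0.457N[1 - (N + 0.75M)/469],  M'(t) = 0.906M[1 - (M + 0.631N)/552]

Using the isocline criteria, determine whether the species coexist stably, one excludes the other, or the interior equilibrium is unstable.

stable coexistence

Compare the nullcline intercepts: K1/α12 = 469/0.75 = 625 > K2 = 552; K2/α21 = 552/0.631 = 875 > K1 = 469.
Since both inequalities hold, each species can invade when rare, so the interior equilibrium is stable.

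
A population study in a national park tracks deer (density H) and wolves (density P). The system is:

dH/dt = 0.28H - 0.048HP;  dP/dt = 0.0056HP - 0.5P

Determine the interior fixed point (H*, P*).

Set dP/dt = 0 with P > 0: 0.0056H - 0.5 = 0, so H* = 0.5/0.0056 = 89.3.
Set dH/dt = 0 with H > 0: 0.28 - 0.048P = 0, so P* = 0.28/0.048 = 5.83.

H* ≈ 89.3, P* ≈ 5.83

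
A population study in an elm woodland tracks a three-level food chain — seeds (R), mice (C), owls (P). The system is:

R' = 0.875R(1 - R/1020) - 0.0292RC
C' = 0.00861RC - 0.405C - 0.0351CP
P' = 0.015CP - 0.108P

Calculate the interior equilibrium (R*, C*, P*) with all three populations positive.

R* ≈ 775, C* ≈ 7.2, P* ≈ 179

From dP/dt = 0: 0.015C* = 0.108, so C* = 7.2.
From dR/dt = 0: 0.875(1 - R*/1020) = 0.0292·7.2, giving R* = 1020·(1 - 0.24) = 775.
From dC/dt = 0: 0.00861·775 - 0.405 = 0.0351P*, so P* = 6.27/0.0351 = 179.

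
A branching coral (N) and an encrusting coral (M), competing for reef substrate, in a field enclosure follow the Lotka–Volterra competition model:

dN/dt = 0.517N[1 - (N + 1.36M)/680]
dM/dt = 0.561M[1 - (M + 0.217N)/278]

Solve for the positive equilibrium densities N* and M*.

N* ≈ 428, M* ≈ 185

Setting both brackets to zero gives the nullclines N + 1.36M = 680 and 0.217N + M = 278.
Substituting M = 278 - 0.217N into the first: N(1 - 1.36·0.217) = 680 - 1.36·278.
So N* = 302/0.705 = 428, and then M* = 278 - 0.217·428 = 185.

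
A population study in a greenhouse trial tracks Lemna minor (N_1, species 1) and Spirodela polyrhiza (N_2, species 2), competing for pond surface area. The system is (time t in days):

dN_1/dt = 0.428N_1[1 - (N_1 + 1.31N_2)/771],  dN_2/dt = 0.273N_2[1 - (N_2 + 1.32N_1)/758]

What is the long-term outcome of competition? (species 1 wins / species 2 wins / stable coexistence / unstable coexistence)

unstable coexistence (outcome depends on initial conditions)

Compare the nullcline intercepts: K1/α12 = 771/1.31 = 589 < K2 = 758; K2/α21 = 758/1.32 = 574 < K1 = 771.
Since both are reversed, neither can invade when rare; the interior point is a saddle.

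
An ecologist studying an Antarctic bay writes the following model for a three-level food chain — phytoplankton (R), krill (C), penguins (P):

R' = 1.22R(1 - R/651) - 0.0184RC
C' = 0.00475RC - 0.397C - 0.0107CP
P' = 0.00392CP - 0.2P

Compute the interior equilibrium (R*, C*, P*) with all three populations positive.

From dP/dt = 0: 0.00392C* = 0.2, so C* = 51.
From dR/dt = 0: 1.22(1 - R*/651) = 0.0184·51, giving R* = 651·(1 - 0.769) = 150.
From dC/dt = 0: 0.00475·150 - 0.397 = 0.0107P*, so P* = 0.316/0.0107 = 29.5.

R* ≈ 150, C* ≈ 51, P* ≈ 29.5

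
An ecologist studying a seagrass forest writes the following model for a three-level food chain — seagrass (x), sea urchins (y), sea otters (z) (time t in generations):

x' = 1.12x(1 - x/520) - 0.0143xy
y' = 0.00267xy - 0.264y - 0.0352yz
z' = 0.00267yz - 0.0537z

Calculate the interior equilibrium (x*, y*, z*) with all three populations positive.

From dz/dt = 0: 0.00267y* = 0.0537, so y* = 20.1.
From dx/dt = 0: 1.12(1 - x*/520) = 0.0143·20.1, giving x* = 520·(1 - 0.257) = 386.
From dy/dt = 0: 0.00267·386 - 0.264 = 0.0352z*, so z* = 0.768/0.0352 = 21.8.

x* ≈ 386, y* ≈ 20.1, z* ≈ 21.8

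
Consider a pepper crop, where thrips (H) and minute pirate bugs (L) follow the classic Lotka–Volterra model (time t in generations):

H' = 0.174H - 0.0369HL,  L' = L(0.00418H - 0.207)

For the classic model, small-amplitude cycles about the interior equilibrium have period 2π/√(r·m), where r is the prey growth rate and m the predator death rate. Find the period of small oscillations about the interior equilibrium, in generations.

T ≈ 33.1 generations

Here r = 0.174 and m = 0.207, so r·m = 0.036.
ω = √0.036 = 0.19 per generation, hence T = 2π/ω ≈ 33.1 generations.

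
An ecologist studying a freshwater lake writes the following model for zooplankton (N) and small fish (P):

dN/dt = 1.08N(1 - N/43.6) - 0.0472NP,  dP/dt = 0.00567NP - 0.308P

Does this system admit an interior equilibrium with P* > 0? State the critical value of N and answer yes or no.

Threshold N = 54.3; K < 54.3, so no, the predator goes extinct.

The predator equation gives dP/dt > 0 only when N > 0.308/0.00567 = 54.3.
Without the predator, N → K = 43.6. Since 43.6 < 54.3, the predator cannot invade.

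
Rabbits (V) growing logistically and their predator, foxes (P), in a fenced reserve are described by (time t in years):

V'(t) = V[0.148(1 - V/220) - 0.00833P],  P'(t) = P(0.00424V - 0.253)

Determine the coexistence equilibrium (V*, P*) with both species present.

V* ≈ 59.7, P* ≈ 12.9

From dP/dt = 0 with P > 0: 0.00424V* = 0.253, so V* = 59.7.
Substitute into dV/dt = 0: 0.148(1 - 59.7/220) = 0.00833P*.
The bracket is 0.729, giving P* = 0.108/0.00833 = 12.9.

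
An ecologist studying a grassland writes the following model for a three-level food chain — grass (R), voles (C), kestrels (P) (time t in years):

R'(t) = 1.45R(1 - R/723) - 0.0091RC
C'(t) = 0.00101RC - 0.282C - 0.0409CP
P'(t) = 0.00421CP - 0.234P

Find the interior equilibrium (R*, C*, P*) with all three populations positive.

R* ≈ 471, C* ≈ 55.6, P* ≈ 4.73

From dP/dt = 0: 0.00421C* = 0.234, so C* = 55.6.
From dR/dt = 0: 1.45(1 - R*/723) = 0.0091·55.6, giving R* = 723·(1 - 0.349) = 471.
From dC/dt = 0: 0.00101·471 - 0.282 = 0.0409P*, so P* = 0.194/0.0409 = 4.73.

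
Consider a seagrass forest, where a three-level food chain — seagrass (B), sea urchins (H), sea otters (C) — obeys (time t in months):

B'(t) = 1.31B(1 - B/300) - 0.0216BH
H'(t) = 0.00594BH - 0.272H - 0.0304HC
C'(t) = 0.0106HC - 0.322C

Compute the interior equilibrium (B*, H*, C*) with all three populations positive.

From dC/dt = 0: 0.0106H* = 0.322, so H* = 30.4.
From dB/dt = 0: 1.31(1 - B*/300) = 0.0216·30.4, giving B* = 300·(1 - 0.501) = 150.
From dH/dt = 0: 0.00594·150 - 0.272 = 0.0304C*, so C* = 0.617/0.0304 = 20.3.

B* ≈ 150, H* ≈ 30.4, C* ≈ 20.3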